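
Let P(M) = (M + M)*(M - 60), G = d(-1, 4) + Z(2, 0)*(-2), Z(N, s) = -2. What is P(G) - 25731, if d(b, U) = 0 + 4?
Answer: -26563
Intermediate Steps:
d(b, U) = 4
G = 8 (G = 4 - 2*(-2) = 4 + 4 = 8)
P(M) = 2*M*(-60 + M) (P(M) = (2*M)*(-60 + M) = 2*M*(-60 + M))
P(G) - 25731 = 2*8*(-60 + 8) - 25731 = 2*8*(-52) - 25731 = -832 - 25731 = -26563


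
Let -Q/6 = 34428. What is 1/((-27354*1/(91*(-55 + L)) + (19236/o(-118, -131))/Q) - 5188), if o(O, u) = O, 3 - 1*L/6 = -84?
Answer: -86322116244/447894633818389 ≈ -0.00019273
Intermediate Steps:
L = 522 (L = 18 - 6*(-84) = 18 + 504 = 522)
Q = -206568 (Q = -6*34428 = -206568)
1/((-27354*1/(91*(-55 + L)) + (19236/o(-118, -131))/Q) - 5188) = 1/((-27354*1/(91*(-55 + 522)) + (19236/(-118))/(-206568)) - 5188) = 1/((-27354/(467*91) + (19236*(-1/118))*(-1/206568)) - 5188) = 1/((-27354/42497 - 9618/59*(-1/206568)) - 5188) = 1/((-27354*1/42497 + 1603/2031252) - 5188) = 1/((-27354/42497 + 1603/2031252) - 5188) = 1/(-55494744517/86322116244 - 5188) = 1/(-447894633818389/86322116244) = -86322116244/447894633818389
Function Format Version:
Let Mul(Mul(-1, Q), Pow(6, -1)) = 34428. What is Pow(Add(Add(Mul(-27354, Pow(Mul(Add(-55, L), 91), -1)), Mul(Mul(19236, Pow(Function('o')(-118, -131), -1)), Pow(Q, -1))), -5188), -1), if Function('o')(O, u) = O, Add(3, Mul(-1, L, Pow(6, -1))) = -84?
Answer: Rational(-86322116244, 447894633818389) ≈ -0.00019273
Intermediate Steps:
L = 522 (L = Add(18, Mul(-6, -84)) = Add(18, 504) = 522)
Q = -206568 (Q = Mul(-6, 34428) = -206568)
Pow(Add(Add(Mul(-27354, Pow(Mul(Add(-55, L), 91), -1)), Mul(Mul(19236, Pow(Function('o')(-118, -131), -1)), Pow(Q, -1))), -5188), -1) = Pow(Add(Add(Mul(-27354, Pow(Mul(Add(-55, 522), 91), -1)), Mul(Mul(19236, Pow(-118, -1)), Pow(-206568, -1))), -5188), -1) = Pow(Add(Add(Mul(-27354, Pow(Mul(467, 91), -1)), Mul(Mul(19236, Rational(-1, 118)), Rational(-1, 206568))), -5188), -1) = Pow(Add(Add(Mul(-27354, Pow(42497, -1)), Mul(Rational(-9618, 59), Rational(-1, 206568))), -5188), -1) = Pow(Add(Add(Mul(-27354, Rational(1, 42497)), Rational(1603, 2031252)), -5188), -1) = Pow(Add(Add(Rational(-27354, 42497), Rational(1603, 2031252)), -5188), -1) = Pow(Add(Rational(-55494744517, 86322116244), -5188), -1) = Pow(Rational(-447894633818389, 86322116244), -1) = Rational(-86322116244, 447894633818389)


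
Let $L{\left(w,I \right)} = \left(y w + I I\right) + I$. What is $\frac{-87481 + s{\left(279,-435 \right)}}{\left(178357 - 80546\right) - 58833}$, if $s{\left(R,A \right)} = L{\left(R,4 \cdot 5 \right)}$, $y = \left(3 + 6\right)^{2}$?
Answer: $- \frac{32231}{19489} \approx -1.6538$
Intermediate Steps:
$y = 81$ ($y = 9^{2} = 81$)
$L{\left(w,I \right)} = I + I^{2} + 81 w$ ($L{\left(w,I \right)} = \left(81 w + I I\right) + I = \left(81 w + I^{2}\right) + I = \left(I^{2} + 81 w\right) + I = I + I^{2} + 81 w$)
$s{\left(R,A \right)} = 420 + 81 R$ ($s{\left(R,A \right)} = 4 \cdot 5 + \left(4 \cdot 5\right)^{2} + 81 R = 20 + 20^{2} + 81 R = 20 + 400 + 81 R = 420 + 81 R$)
$\frac{-87481 + s{\left(279,-435 \right)}}{\left(178357 - 80546\right) - 58833} = \frac{-87481 + \left(420 + 81 \cdot 279\right)}{\left(178357 - 80546\right) - 58833} = \frac{-87481 + \left(420 + 22599\right)}{\left(178357 - 80546\right) - 58833} = \frac{-87481 + 23019}{97811 - 58833} = - \frac{64462}{38978} = \left(-64462\right) \frac{1}{38978} = - \frac{32231}{19489}$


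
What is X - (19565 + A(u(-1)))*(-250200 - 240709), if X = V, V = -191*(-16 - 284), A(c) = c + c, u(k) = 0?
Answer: 9604691885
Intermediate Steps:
A(c) = 2*c
V = 57300 (V = -191*(-300) = 57300)
X = 57300
X - (19565 + A(u(-1)))*(-250200 - 240709) = 57300 - (19565 + 2*0)*(-250200 - 240709) = 57300 - (19565 + 0)*(-490909) = 57300 - 19565*(-490909) = 57300 - 1*(-9604634585) = 57300 + 9604634585 = 9604691885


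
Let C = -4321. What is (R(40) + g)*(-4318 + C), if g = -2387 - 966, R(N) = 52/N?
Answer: 289553363/10 ≈ 2.8955e+7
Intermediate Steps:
g = -3353
(R(40) + g)*(-4318 + C) = (52/40 - 3353)*(-4318 - 4321) = (52*(1/40) - 3353)*(-8639) = (13/10 - 3353)*(-8639) = -33517/10*(-8639) = 289553363/10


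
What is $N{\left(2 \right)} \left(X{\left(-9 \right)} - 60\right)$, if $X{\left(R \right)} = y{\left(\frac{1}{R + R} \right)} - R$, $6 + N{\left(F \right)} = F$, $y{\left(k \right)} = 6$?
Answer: $180$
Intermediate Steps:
$N{\left(F \right)} = -6 + F$
$X{\left(R \right)} = 6 - R$
$N{\left(2 \right)} \left(X{\left(-9 \right)} - 60\right) = \left(-6 + 2\right) \left(\left(6 - -9\right) - 60\right) = - 4 \left(\left(6 + 9\right) - 60\right) = - 4 \left(15 - 60\right) = \left(-4\right) \left(-45\right) = 180$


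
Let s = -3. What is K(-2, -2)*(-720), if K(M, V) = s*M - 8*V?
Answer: -15840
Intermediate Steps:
K(M, V) = -8*V - 3*M (K(M, V) = -3*M - 8*V = -8*V - 3*M)
K(-2, -2)*(-720) = (-8*(-2) - 3*(-2))*(-720) = (16 + 6)*(-720) = 22*(-720) = -15840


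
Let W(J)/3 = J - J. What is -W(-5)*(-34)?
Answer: 0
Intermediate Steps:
W(J) = 0 (W(J) = 3*(J - J) = 3*0 = 0)
-W(-5)*(-34) = -1*0*(-34) = 0*(-34) = 0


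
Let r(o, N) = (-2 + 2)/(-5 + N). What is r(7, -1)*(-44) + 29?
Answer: 29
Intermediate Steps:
r(o, N) = 0 (r(o, N) = 0/(-5 + N) = 0)
r(7, -1)*(-44) + 29 = 0*(-44) + 29 = 0 + 29 = 29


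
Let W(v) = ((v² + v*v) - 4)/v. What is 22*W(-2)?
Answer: -44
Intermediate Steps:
W(v) = (-4 + 2*v²)/v (W(v) = ((v² + v²) - 4)/v = (2*v² - 4)/v = (-4 + 2*v²)/v)
22*W(-2) = 22*(-4/(-2) + 2*(-2)) = 22*(-4*(-½) - 4) = 22*(2 - 4) = 22*(-2) = -44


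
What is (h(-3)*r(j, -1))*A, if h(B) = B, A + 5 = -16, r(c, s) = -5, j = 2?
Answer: -315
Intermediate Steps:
A = -21 (A = -5 - 16 = -21)
(h(-3)*r(j, -1))*A = -3*(-5)*(-21) = 15*(-21) = -315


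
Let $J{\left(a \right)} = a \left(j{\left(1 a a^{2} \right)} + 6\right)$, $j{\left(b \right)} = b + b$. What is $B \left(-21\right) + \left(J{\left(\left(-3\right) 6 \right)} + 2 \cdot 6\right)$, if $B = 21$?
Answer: $209415$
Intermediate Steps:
$j{\left(b \right)} = 2 b$
$J{\left(a \right)} = a \left(6 + 2 a^{3}\right)$ ($J{\left(a \right)} = a \left(2 \cdot 1 a a^{2} + 6\right) = a \left(2 a a^{2} + 6\right) = a \left(2 a^{3} + 6\right) = a \left(6 + 2 a^{3}\right)$)
$B \left(-21\right) + \left(J{\left(\left(-3\right) 6 \right)} + 2 \cdot 6\right) = 21 \left(-21\right) + \left(2 \left(\left(-3\right) 6\right) \left(3 + \left(\left(-3\right) 6\right)^{3}\right) + 2 \cdot 6\right) = -441 + \left(2 \left(-18\right) \left(3 + \left(-18\right)^{3}\right) + 12\right) = -441 + \left(2 \left(-18\right) \left(3 - 5832\right) + 12\right) = -441 + \left(2 \left(-18\right) \left(-5829\right) + 12\right) = -441 + \left(209844 + 12\right) = -441 + 209856 = 209415$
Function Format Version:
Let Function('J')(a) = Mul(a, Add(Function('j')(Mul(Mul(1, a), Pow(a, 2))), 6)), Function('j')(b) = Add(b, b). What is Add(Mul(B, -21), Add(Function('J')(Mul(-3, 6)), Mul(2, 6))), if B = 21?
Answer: 209415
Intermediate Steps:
Function('j')(b) = Mul(2, b)
Function('J')(a) = Mul(a, Add(6, Mul(2, Pow(a, 3)))) (Function('J')(a) = Mul(a, Add(Mul(2, Mul(Mul(1, a), Pow(a, 2))), 6)) = Mul(a, Add(Mul(2, Mul(a, Pow(a, 2))), 6)) = Mul(a, Add(Mul(2, Pow(a, 3)), 6)) = Mul(a, Add(6, Mul(2, Pow(a, 3)))))
Add(Mul(B, -21), Add(Function('J')(Mul(-3, 6)), Mul(2, 6))) = Add(Mul(21, -21), Add(Mul(2, Mul(-3, 6), Add(3, Pow(Mul(-3, 6), 3))), Mul(2, 6))) = Add(-441, Add(Mul(2, -18, Add(3, Pow(-18, 3))), 12)) = Add(-441, Add(Mul(2, -18, Add(3, -5832)), 12)) = Add(-441, Add(Mul(2, -18, -5829), 12)) = Add(-441, Add(209844, 12)) = Add(-441, 209856) = 209415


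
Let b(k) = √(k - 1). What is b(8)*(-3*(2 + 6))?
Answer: -24*√7 ≈ -63.498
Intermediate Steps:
b(k) = √(-1 + k)
b(8)*(-3*(2 + 6)) = √(-1 + 8)*(-3*(2 + 6)) = √7*(-3*8) = √7*(-24) = -24*√7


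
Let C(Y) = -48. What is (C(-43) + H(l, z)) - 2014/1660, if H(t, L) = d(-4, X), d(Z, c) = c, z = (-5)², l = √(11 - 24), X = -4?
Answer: -44167/830 ≈ -53.213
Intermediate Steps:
l = I*√13 (l = √(-13) = I*√13 ≈ 3.6056*I)
z = 25
H(t, L) = -4
(C(-43) + H(l, z)) - 2014/1660 = (-48 - 4) - 2014/1660 = -52 - 2014*1/1660 = -52 - 1007/830 = -44167/830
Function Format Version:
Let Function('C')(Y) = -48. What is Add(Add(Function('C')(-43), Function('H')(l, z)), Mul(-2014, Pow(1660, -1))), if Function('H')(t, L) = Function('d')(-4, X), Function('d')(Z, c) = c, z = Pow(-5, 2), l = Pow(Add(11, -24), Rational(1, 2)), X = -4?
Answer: Rational(-44167, 830) ≈ -53.213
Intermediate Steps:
l = Mul(I, Pow(13, Rational(1, 2))) (l = Pow(-13, Rational(1, 2)) = Mul(I, Pow(13, Rational(1, 2))) ≈ Mul(3.6056, I))
z = 25
Function('H')(t, L) = -4
Add(Add(Function('C')(-43), Function('H')(l, z)), Mul(-2014, Pow(1660, -1))) = Add(Add(-48, -4), Mul(-2014, Pow(1660, -1))) = Add(-52, Mul(-2014, Rational(1, 1660))) = Add(-52, Rational(-1007, 830)) = Rational(-44167, 830)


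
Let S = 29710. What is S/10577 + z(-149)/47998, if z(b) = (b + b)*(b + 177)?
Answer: 668883046/253837423 ≈ 2.6351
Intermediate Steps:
z(b) = 2*b*(177 + b) (z(b) = (2*b)*(177 + b) = 2*b*(177 + b))
S/10577 + z(-149)/47998 = 29710/10577 + (2*(-149)*(177 - 149))/47998 = 29710*(1/10577) + (2*(-149)*28)*(1/47998) = 29710/10577 - 8344*1/47998 = 29710/10577 - 4172/23999 = 668883046/253837423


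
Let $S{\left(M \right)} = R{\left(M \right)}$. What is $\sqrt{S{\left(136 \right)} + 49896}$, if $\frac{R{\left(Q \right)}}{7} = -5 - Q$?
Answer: $\sqrt{48909} \approx 221.15$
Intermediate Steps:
$R{\left(Q \right)} = -35 - 7 Q$ ($R{\left(Q \right)} = 7 \left(-5 - Q\right) = -35 - 7 Q$)
$S{\left(M \right)} = -35 - 7 M$
$\sqrt{S{\left(136 \right)} + 49896} = \sqrt{\left(-35 - 952\right) + 49896} = \sqrt{-987 + 49896} = \sqrt{48909}$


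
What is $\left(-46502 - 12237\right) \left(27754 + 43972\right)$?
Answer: $-4213113514$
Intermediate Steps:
$\left(-46502 - 12237\right) \left(27754 + 43972\right) = \left(-58739\right) 71726 = -4213113514$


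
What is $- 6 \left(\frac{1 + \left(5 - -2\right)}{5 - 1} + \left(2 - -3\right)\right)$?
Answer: $-42$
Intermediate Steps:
$- 6 \left(\frac{1 + \left(5 - -2\right)}{5 - 1} + \left(2 - -3\right)\right) = - 6 \left(\frac{1 + \left(5 + 2\right)}{4} + \left(2 + 3\right)\right) = - 6 \left(\left(1 + 7\right) \frac{1}{4} + 5\right) = - 6 \left(8 \cdot \frac{1}{4} + 5\right) = - 6 \left(2 + 5\right) = \left(-6\right) 7 = -42$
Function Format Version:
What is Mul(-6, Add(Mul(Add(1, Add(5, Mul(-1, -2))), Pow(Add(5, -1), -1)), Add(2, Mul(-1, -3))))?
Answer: -42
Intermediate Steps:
Mul(-6, Add(Mul(Add(1, Add(5, Mul(-1, -2))), Pow(Add(5, -1), -1)), Add(2, Mul(-1, -3)))) = Mul(-6, Add(Mul(Add(1, Add(5, 2)), Pow(4, -1)), Add(2, 3))) = Mul(-6, Add(Mul(Add(1, 7), Rational(1, 4)), 5)) = Mul(-6, Add(Mul(8, Rational(1, 4)), 5)) = Mul(-6, Add(2, 5)) = Mul(-6, 7) = -42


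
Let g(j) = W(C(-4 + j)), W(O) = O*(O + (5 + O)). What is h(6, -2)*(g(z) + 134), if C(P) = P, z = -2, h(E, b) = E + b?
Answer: 704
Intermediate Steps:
W(O) = O*(5 + 2*O)
g(j) = (-4 + j)*(-3 + 2*j) (g(j) = (-4 + j)*(5 + 2*(-4 + j)) = (-4 + j)*(5 + (-8 + 2*j)) = (-4 + j)*(-3 + 2*j))
h(6, -2)*(g(z) + 134) = (6 - 2)*((-4 - 2)*(-3 + 2*(-2)) + 134) = 4*(-6*(-3 - 4) + 134) = 4*(-6*(-7) + 134) = 4*(42 + 134) = 4*176 = 704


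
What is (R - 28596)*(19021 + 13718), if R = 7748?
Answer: -682542672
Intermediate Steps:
(R - 28596)*(19021 + 13718) = (7748 - 28596)*(19021 + 13718) = -20848*32739 = -682542672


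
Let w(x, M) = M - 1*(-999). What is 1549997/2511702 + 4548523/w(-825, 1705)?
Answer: 5714362754017/3395821104 ≈ 1682.8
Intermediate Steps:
w(x, M) = 999 + M (w(x, M) = M + 999 = 999 + M)
1549997/2511702 + 4548523/w(-825, 1705) = 1549997/2511702 + 4548523/(999 + 1705) = 1549997*(1/2511702) + 4548523/2704 = 1549997/2511702 + 4548523*(1/2704) = 1549997/2511702 + 4548523/2704 = 5714362754017/3395821104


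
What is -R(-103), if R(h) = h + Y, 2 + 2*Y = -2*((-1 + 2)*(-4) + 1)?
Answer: 101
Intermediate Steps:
Y = 2 (Y = -1 + (-2*((-1 + 2)*(-4) + 1))/2 = -1 + (-2*(1*(-4) + 1))/2 = -1 + (-2*(-4 + 1))/2 = -1 + (-2*(-3))/2 = -1 + (1/2)*6 = -1 + 3 = 2)
R(h) = 2 + h (R(h) = h + 2 = 2 + h)
-R(-103) = -(2 - 103) = -1*(-101) = 101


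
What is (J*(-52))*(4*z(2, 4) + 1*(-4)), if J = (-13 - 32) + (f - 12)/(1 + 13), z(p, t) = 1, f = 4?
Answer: 0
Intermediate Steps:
J = -319/7 (J = (-13 - 32) + (4 - 12)/(1 + 13) = -45 - 8/14 = -45 - 8*1/14 = -45 - 4/7 = -319/7 ≈ -45.571)
(J*(-52))*(4*z(2, 4) + 1*(-4)) = (-319/7*(-52))*(4*1 + 1*(-4)) = 16588*(4 - 4)/7 = (16588/7)*0 = 0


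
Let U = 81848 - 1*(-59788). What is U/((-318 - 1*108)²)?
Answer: 11803/15123 ≈ 0.78047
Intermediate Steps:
U = 141636 (U = 81848 + 59788 = 141636)
U/((-318 - 1*108)²) = 141636/((-318 - 1*108)²) = 141636/((-318 - 108)²) = 141636/((-426)²) = 141636/181476 = 141636*(1/181476) = 11803/15123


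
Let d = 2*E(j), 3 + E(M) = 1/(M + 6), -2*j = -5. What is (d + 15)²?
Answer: 24649/289 ≈ 85.291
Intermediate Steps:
j = 5/2 (j = -½*(-5) = 5/2 ≈ 2.5000)
E(M) = -3 + 1/(6 + M) (E(M) = -3 + 1/(M + 6) = -3 + 1/(6 + M))
d = -98/17 (d = 2*((-17 - 3*5/2)/(6 + 5/2)) = 2*((-17 - 15/2)/(17/2)) = 2*((2/17)*(-49/2)) = 2*(-49/17) = -98/17 ≈ -5.7647)
(d + 15)² = (-98/17 + 15)² = (157/17)² = 24649/289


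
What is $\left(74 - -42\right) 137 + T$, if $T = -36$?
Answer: $15856$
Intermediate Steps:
$\left(74 - -42\right) 137 + T = \left(74 - -42\right) 137 - 36 = \left(74 + 42\right) 137 - 36 = 116 \cdot 137 - 36 = 15892 - 36 = 15856$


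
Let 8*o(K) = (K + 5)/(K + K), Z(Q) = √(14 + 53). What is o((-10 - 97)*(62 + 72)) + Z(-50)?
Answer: 14333/229408 + √67 ≈ 8.2478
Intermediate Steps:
Z(Q) = √67
o(K) = (5 + K)/(16*K) (o(K) = ((K + 5)/(K + K))/8 = ((5 + K)/((2*K)))/8 = ((5 + K)*(1/(2*K)))/8 = ((5 + K)/(2*K))/8 = (5 + K)/(16*K))
o((-10 - 97)*(62 + 72)) + Z(-50) = (5 + (-10 - 97)*(62 + 72))/(16*(((-10 - 97)*(62 + 72)))) + √67 = (5 - 107*134)/(16*((-107*134))) + √67 = (1/16)*(5 - 14338)/(-14338) + √67 = (1/16)*(-1/14338)*(-14333) + √67 = 14333/229408 + √67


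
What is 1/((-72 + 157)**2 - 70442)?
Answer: -1/63217 ≈ -1.5819e-5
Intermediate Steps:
1/((-72 + 157)**2 - 70442) = 1/(85**2 - 70442) = 1/(7225 - 70442) = 1/(-63217) = -1/63217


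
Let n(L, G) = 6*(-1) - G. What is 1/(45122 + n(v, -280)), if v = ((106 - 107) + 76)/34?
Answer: 1/45396 ≈ 2.2028e-5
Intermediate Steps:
v = 75/34 (v = (-1 + 76)*(1/34) = 75*(1/34) = 75/34 ≈ 2.2059)
n(L, G) = -6 - G
1/(45122 + n(v, -280)) = 1/(45122 + (-6 - 1*(-280))) = 1/(45122 + (-6 + 280)) = 1/(45122 + 274) = 1/45396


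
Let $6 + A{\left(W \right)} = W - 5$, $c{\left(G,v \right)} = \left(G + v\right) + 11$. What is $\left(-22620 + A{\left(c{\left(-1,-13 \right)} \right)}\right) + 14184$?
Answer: $-8450$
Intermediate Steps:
$c{\left(G,v \right)} = 11 + G + v$
$A{\left(W \right)} = -11 + W$ ($A{\left(W \right)} = -6 + \left(W - 5\right) = -6 + \left(-5 + W\right) = -11 + W$)
$\left(-22620 + A{\left(c{\left(-1,-13 \right)} \right)}\right) + 14184 = \left(-22620 - 14\right) + 14184 = -22634 + 14184 = -8450$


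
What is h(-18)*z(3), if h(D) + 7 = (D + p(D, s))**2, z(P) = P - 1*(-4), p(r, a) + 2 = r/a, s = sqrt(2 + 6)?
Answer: 6069/2 + 1260*sqrt(2) ≈ 4816.4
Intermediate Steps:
s = 2*sqrt(2) (s = sqrt(8) = 2*sqrt(2) ≈ 2.8284)
p(r, a) = -2 + r/a
z(P) = 4 + P (z(P) = P + 4 = 4 + P)
h(D) = -7 + (-2 + D + D*sqrt(2)/4)**2 (h(D) = -7 + (D + (-2 + D/((2*sqrt(2)))))**2 = -7 + (D + (-2 + D*(sqrt(2)/4)))**2 = -7 + (D + (-2 + D*sqrt(2)/4))**2 = -7 + (-2 + D + D*sqrt(2)/4)**2)
h(-18)*z(3) = (-7 + (-8 + 4*(-18) - 18*sqrt(2))**2/16)*(4 + 3) = (-7 + (-8 - 72 - 18*sqrt(2))**2/16)*7 = (-7 + (-80 - 18*sqrt(2))**2/16)*7 = -49 + 7*(-80 - 18*sqrt(2))**2/16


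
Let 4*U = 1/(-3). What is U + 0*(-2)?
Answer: -1/12 ≈ -0.083333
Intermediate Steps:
U = -1/12 (U = (¼)/(-3) = (¼)*(-⅓) = -1/12 ≈ -0.083333)
U + 0*(-2) = -1/12 + 0*(-2) = -1/12 + 0 = -1/12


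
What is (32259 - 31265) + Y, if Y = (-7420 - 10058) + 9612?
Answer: -6872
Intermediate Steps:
Y = -7866 (Y = -17478 + 9612 = -7866)
(32259 - 31265) + Y = (32259 - 31265) - 7866 = 994 - 7866 = -6872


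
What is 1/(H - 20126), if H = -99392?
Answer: -1/119518 ≈ -8.3669e-6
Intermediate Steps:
1/(H - 20126) = 1/(-99392 - 20126) = 1/(-119518) = -1/119518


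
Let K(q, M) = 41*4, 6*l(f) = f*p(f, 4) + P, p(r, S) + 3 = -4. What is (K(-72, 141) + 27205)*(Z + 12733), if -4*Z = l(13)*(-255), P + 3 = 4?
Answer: 1289271483/4 ≈ 3.2232e+8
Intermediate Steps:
P = 1 (P = -3 + 4 = 1)
p(r, S) = -7 (p(r, S) = -3 - 4 = -7)
l(f) = ⅙ - 7*f/6 (l(f) = (f*(-7) + 1)/6 = (-7*f + 1)/6 = (1 - 7*f)/6 = ⅙ - 7*f/6)
K(q, M) = 164
Z = -3825/4 (Z = -(⅙ - 7/6*13)*(-255)/4 = -(⅙ - 91/6)*(-255)/4 = -(-15)*(-255)/4 = -¼*3825 = -3825/4 ≈ -956.25)
(K(-72, 141) + 27205)*(Z + 12733) = (164 + 27205)*(-3825/4 + 12733) = 27369*(47107/4) = 1289271483/4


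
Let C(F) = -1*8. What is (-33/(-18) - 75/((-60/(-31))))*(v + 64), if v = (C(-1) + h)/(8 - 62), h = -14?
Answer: -770377/324 ≈ -2377.7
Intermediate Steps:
C(F) = -8
v = 11/27 (v = (-8 - 14)/(8 - 62) = -22/(-54) = -22*(-1/54) = 11/27 ≈ 0.40741)
(-33/(-18) - 75/((-60/(-31))))*(v + 64) = (-33/(-18) - 75/((-60/(-31))))*(11/27 + 64) = (-33*(-1/18) - 75/((-60*(-1/31))))*(1739/27) = (11/6 - 75/60/31)*(1739/27) = (11/6 - 75*31/60)*(1739/27) = (11/6 - 155/4)*(1739/27) = -443/12*1739/27 = -770377/324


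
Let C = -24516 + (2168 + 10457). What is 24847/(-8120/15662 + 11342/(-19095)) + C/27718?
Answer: -25746671214261163/1152686998409 ≈ -22336.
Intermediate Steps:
C = -11891 (C = -24516 + 12625 = -11891)
24847/(-8120/15662 + 11342/(-19095)) + C/27718 = 24847/(-8120/15662 + 11342/(-19095)) - 11891/27718 = 24847/(-8120*1/15662 + 11342*(-1/19095)) - 11891*1/27718 = 24847/(-4060/7831 - 11342/19095) - 11891/27718 = 24847/(-166344902/149532945) - 11891/27718 = 24847*(-149532945/166344902) - 11891/27718 = -3715445084415/166344902 - 11891/27718 = -25746671214261163/1152686998409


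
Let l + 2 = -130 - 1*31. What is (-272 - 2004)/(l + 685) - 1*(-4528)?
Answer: 1180670/261 ≈ 4523.6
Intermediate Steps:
l = -163 (l = -2 + (-130 - 1*31) = -2 + (-130 - 31) = -2 - 161 = -163)
(-272 - 2004)/(l + 685) - 1*(-4528) = (-272 - 2004)/(-163 + 685) - 1*(-4528) = -2276/522 + 4528 = -2276*1/522 + 4528 = -1138/261 + 4528 = 1180670/261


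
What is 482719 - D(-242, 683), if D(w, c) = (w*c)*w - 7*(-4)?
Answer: -39516521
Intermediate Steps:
D(w, c) = 28 + c*w² (D(w, c) = (c*w)*w + 28 = c*w² + 28 = 28 + c*w²)
482719 - D(-242, 683) = 482719 - (28 + 683*(-242)²) = 482719 - (28 + 683*58564) = 482719 - (28 + 39999212) = 482719 - 1*39999240 = 482719 - 39999240 = -39516521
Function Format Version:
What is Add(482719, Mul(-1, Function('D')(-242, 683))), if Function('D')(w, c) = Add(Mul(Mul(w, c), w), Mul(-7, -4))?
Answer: -39516521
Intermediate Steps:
Function('D')(w, c) = Add(28, Mul(c, Pow(w, 2))) (Function('D')(w, c) = Add(Mul(Mul(c, w), w), 28) = Add(Mul(c, Pow(w, 2)), 28) = Add(28, Mul(c, Pow(w, 2))))
Add(482719, Mul(-1, Function('D')(-242, 683))) = Add(482719, Mul(-1, Add(28, Mul(683, Pow(-242, 2))))) = Add(482719, Mul(-1, Add(28, Mul(683, 58564)))) = Add(482719, Mul(-1, Add(28, 39999212))) = Add(482719, Mul(-1, 39999240)) = Add(482719, -39999240) = -39516521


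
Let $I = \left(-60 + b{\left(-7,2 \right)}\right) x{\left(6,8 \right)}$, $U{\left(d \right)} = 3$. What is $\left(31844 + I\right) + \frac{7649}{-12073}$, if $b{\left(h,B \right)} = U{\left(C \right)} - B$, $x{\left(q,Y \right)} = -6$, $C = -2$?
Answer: $\frac{388718805}{12073} \approx 32197.0$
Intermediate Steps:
$b{\left(h,B \right)} = 3 - B$
$I = 354$ ($I = \left(-60 + \left(3 - 2\right)\right) \left(-6\right) = \left(-60 + 1\right) \left(-6\right) = \left(-59\right) \left(-6\right) = 354$)
$\left(31844 + I\right) + \frac{7649}{-12073} = \left(31844 + 354\right) + \frac{7649}{-12073} = 32198 + 7649 \left(- \frac{1}{12073}\right) = 32198 - \frac{7649}{12073} = \frac{388718805}{12073}$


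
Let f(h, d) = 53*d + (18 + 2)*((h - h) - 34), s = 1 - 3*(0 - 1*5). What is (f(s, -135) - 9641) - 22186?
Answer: -39662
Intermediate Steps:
s = 16 (s = 1 - 3*(0 - 5) = 1 - 3*(-5) = 1 + 15 = 16)
f(h, d) = -680 + 53*d (f(h, d) = 53*d + 20*(0 - 34) = 53*d + 20*(-34) = 53*d - 680 = -680 + 53*d)
(f(s, -135) - 9641) - 22186 = ((-680 + 53*(-135)) - 9641) - 22186 = ((-680 - 7155) - 9641) - 22186 = (-7835 - 9641) - 22186 = -17476 - 22186 = -39662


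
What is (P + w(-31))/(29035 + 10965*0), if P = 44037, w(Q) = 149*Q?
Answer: 39418/29035 ≈ 1.3576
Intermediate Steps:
(P + w(-31))/(29035 + 10965*0) = (44037 + 149*(-31))/(29035 + 10965*0) = (44037 - 4619)/(29035 + 0) = 39418/29035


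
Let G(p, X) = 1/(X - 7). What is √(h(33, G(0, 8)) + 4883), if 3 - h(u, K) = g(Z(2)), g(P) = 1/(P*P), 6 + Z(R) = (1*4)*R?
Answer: √19543/2 ≈ 69.898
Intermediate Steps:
Z(R) = -6 + 4*R (Z(R) = -6 + (1*4)*R = -6 + 4*R)
G(p, X) = 1/(-7 + X)
g(P) = P⁻² (g(P) = 1/(P²) = P⁻²)
h(u, K) = 11/4 (h(u, K) = 3 - 1/(-6 + 4*2)² = 3 - 1/(-6 + 8)² = 3 - 1/2² = 3 - 1*¼ = 3 - ¼ = 11/4)
√(h(33, G(0, 8)) + 4883) = √(11/4 + 4883) = √(19543/4) = √19543/2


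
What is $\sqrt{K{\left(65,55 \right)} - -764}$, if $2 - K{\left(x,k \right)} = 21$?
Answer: $\sqrt{745} \approx 27.295$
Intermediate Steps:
$K{\left(x,k \right)} = -19$ ($K{\left(x,k \right)} = 2 - 21 = -19$)
$\sqrt{K{\left(65,55 \right)} - -764} = \sqrt{-19 - -764} = \sqrt{-19 + 764} = \sqrt{745}$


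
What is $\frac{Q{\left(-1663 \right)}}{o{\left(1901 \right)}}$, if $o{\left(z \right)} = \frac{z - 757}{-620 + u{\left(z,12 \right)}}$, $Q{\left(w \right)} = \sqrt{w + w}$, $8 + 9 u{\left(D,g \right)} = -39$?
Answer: $- \frac{5627 i \sqrt{3326}}{10296} \approx - 31.519 i$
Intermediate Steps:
$u{\left(D,g \right)} = - \frac{47}{9}$ ($u{\left(D,g \right)} = - \frac{8}{9} + \frac{1}{9} \left(-39\right) = - \frac{8}{9} - \frac{13}{3} = - \frac{47}{9}$)
$Q{\left(w \right)} = \sqrt{2} \sqrt{w}$ ($Q{\left(w \right)} = \sqrt{2 w} = \sqrt{2} \sqrt{w}$)
$o{\left(z \right)} = \frac{6813}{5627} - \frac{9 z}{5627}$ ($o{\left(z \right)} = \frac{z - 757}{-620 - \frac{47}{9}} = \frac{-757 + z}{- \frac{5627}{9}} = \left(-757 + z\right) \left(- \frac{9}{5627}\right) = \frac{6813}{5627} - \frac{9 z}{5627}$)
$\frac{Q{\left(-1663 \right)}}{o{\left(1901 \right)}} = \frac{\sqrt{2} \sqrt{-1663}}{\frac{6813}{5627} - \frac{17109}{5627}} = \frac{\sqrt{2} i \sqrt{1663}}{\frac{6813}{5627} - \frac{17109}{5627}} = \frac{i \sqrt{3326}}{- \frac{10296}{5627}} = i \sqrt{3326} \left(- \frac{5627}{10296}\right) = - \frac{5627 i \sqrt{3326}}{10296}$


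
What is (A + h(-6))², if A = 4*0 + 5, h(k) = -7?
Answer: 4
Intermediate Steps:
A = 5 (A = 0 + 5 = 5)
(A + h(-6))² = (5 - 7)² = (-2)² = 4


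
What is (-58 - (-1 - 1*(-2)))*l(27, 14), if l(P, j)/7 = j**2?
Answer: -80948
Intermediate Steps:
l(P, j) = 7*j**2
(-58 - (-1 - 1*(-2)))*l(27, 14) = (-58 - (-1 - 1*(-2)))*(7*14**2) = (-58 - (-1 + 2))*(7*196) = (-58 - 1*1)*1372 = (-58 - 1)*1372 = -59*1372 = -80948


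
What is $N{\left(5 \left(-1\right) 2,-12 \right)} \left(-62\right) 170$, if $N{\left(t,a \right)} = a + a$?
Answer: $252960$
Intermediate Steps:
$N{\left(t,a \right)} = 2 a$
$N{\left(5 \left(-1\right) 2,-12 \right)} \left(-62\right) 170 = 2 \left(-12\right) \left(-62\right) 170 = \left(-24\right) \left(-62\right) 170 = 1488 \cdot 170 = 252960$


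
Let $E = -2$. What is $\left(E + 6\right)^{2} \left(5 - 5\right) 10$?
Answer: $0$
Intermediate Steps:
$\left(E + 6\right)^{2} \left(5 - 5\right) 10 = \left(-2 + 6\right)^{2} \left(5 - 5\right) 10 = 4^{2} \left(5 - 5\right) 10 = 16 \cdot 0 \cdot 10 = 0 \cdot 10 = 0$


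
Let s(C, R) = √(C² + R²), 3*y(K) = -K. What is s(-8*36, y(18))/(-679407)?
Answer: -2*√2305/226469 ≈ -0.00042399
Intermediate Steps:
y(K) = -K/3 (y(K) = (-K)/3 = -K/3)
s(-8*36, y(18))/(-679407) = √((-8*36)² + (-⅓*18)²)/(-679407) = √((-288)² + (-6)²)*(-1/679407) = √(82944 + 36)*(-1/679407) = √82980*(-1/679407) = (6*√2305)*(-1/679407) = -2*√2305/226469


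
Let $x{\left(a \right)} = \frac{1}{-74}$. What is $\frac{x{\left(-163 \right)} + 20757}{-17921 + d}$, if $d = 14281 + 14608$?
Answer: $\frac{1536017}{811632} \approx 1.8925$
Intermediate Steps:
$d = 28889$
$x{\left(a \right)} = - \frac{1}{74}$
$\frac{x{\left(-163 \right)} + 20757}{-17921 + d} = \frac{- \frac{1}{74} + 20757}{-17921 + 28889} = \frac{1536017}{74 \cdot 10968} = \frac{1536017}{74} \cdot \frac{1}{10968} = \frac{1536017}{811632}$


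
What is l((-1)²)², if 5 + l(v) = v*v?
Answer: 16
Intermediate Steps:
l(v) = -5 + v² (l(v) = -5 + v*v = -5 + v²)
l((-1)²)² = (-5 + ((-1)²)²)² = (-5 + 1²)² = (-5 + 1)² = (-4)² = 16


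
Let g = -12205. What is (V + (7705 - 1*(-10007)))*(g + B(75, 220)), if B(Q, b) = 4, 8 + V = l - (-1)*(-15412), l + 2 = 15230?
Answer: -213761520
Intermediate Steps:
l = 15228 (l = -2 + 15230 = 15228)
V = -192 (V = -8 + (15228 - (-1)*(-15412)) = -8 + (15228 - 1*15412) = -8 + (15228 - 15412) = -8 - 184 = -192)
(V + (7705 - 1*(-10007)))*(g + B(75, 220)) = (-192 + (7705 - 1*(-10007)))*(-12205 + 4) = (-192 + (7705 + 10007))*(-12201) = (-192 + 17712)*(-12201) = 17520*(-12201) = -213761520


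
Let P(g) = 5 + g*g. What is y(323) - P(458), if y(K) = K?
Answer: -209446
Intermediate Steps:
P(g) = 5 + g**2
y(323) - P(458) = 323 - (5 + 458**2) = 323 - (5 + 209764) = 323 - 1*209769 = 323 - 209769 = -209446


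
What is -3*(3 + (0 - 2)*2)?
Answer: 3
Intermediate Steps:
-3*(3 + (0 - 2)*2) = -3*(3 - 2*2) = -3*(3 - 4) = -3*(-1) = 3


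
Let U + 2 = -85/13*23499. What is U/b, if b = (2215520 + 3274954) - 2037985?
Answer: -1997441/44882357 ≈ -0.044504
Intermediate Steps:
U = -1997441/13 (U = -2 - 85/13*23499 = -2 - 1997415/13 = -1997441/13 ≈ -1.5365e+5)
b = 3452489 (b = 5490474 - 2037985 = 3452489)
U/b = -1997441/13/3452489 = -1997441/13*1/3452489 = -1997441/44882357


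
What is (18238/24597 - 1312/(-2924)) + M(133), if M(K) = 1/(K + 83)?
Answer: 171864293/143843256 ≈ 1.1948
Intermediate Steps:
M(K) = 1/(83 + K)
(18238/24597 - 1312/(-2924)) + M(133) = (18238/24597 - 1312/(-2924)) + 1/(83 + 133) = (18238*(1/24597) - 1312*(-1/2924)) + 1/216 = (18238/24597 + 328/731) + 1/216 = 21399794/17980407 + 1/216 = 171864293/143843256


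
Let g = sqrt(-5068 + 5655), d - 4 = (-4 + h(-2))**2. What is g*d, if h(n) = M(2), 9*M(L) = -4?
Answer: 1924*sqrt(587)/81 ≈ 575.49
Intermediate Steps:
M(L) = -4/9 (M(L) = (1/9)*(-4) = -4/9)
h(n) = -4/9
d = 1924/81 (d = 4 + (-4 - 4/9)**2 = 4 + (-40/9)**2 = 4 + 1600/81 = 1924/81 ≈ 23.753)
g = sqrt(587) ≈ 24.228
g*d = sqrt(587)*(1924/81) = 1924*sqrt(587)/81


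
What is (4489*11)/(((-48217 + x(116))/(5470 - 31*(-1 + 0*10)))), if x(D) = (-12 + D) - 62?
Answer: -271633879/48175 ≈ -5638.5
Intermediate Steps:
x(D) = -74 + D
(4489*11)/(((-48217 + x(116))/(5470 - 31*(-1 + 0*10)))) = (4489*11)/(((-48217 + (-74 + 116))/(5470 - 31*(-1 + 0*10)))) = 49379/(((-48217 + 42)/(5470 - 31*(-1 + 0)))) = 49379/((-48175/(5470 - 31*(-1)))) = 49379/((-48175/(5470 + 31))) = 49379/((-48175/5501)) = 49379/((-48175*1/5501)) = 49379/(-48175/5501) = 49379*(-5501/48175) = -271633879/48175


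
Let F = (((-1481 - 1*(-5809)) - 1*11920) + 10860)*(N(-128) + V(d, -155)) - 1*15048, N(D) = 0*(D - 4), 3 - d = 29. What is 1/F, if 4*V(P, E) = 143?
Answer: 1/101783 ≈ 9.8248e-6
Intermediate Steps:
d = -26 (d = 3 - 1*29 = 3 - 29 = -26)
V(P, E) = 143/4 (V(P, E) = (¼)*143 = 143/4)
N(D) = 0 (N(D) = 0*(-4 + D) = 0)
F = 101783 (F = (((-1481 - 1*(-5809)) - 1*11920) + 10860)*(0 + 143/4) - 1*15048 = (((-1481 + 5809) - 11920) + 10860)*(143/4) - 15048 = ((4328 - 11920) + 10860)*(143/4) - 15048 = (-7592 + 10860)*(143/4) - 15048 = 3268*(143/4) - 15048 = 116831 - 15048 = 101783)
1/F = 1/101783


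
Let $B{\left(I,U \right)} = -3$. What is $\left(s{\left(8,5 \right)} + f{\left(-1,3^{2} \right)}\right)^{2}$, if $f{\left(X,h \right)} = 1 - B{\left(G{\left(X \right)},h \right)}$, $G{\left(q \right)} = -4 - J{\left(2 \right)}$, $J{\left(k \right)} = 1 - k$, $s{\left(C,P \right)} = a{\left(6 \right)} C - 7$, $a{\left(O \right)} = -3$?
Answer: $729$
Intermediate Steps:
$s{\left(C,P \right)} = -7 - 3 C$ ($s{\left(C,P \right)} = - 3 C - 7 = -7 - 3 C$)
$G{\left(q \right)} = -3$ ($G{\left(q \right)} = -4 - \left(1 - 2\right) = -4 - -1 = -4 + 1 = -3$)
$f{\left(X,h \right)} = 4$ ($f{\left(X,h \right)} = 1 - -3 = 1 + 3 = 4$)
$\left(s{\left(8,5 \right)} + f{\left(-1,3^{2} \right)}\right)^{2} = \left(\left(-7 - 24\right) + 4\right)^{2} = \left(-31 + 4\right)^{2} = \left(-27\right)^{2} = 729$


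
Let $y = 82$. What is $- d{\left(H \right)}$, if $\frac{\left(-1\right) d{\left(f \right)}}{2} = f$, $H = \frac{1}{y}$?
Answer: $\frac{1}{41} \approx 0.02439$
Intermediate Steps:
$H = \frac{1}{82} \approx 0.012195$
$d{\left(f \right)} = - 2 f$
$- d{\left(H \right)} = - \frac{-2}{82} = \left(-1\right) \left(- \frac{1}{41}\right) = \frac{1}{41}$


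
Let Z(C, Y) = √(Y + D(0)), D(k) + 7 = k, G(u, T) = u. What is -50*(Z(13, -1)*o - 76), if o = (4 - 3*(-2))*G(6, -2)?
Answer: 3800 - 6000*I*√2 ≈ 3800.0 - 8485.3*I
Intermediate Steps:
D(k) = -7 + k
Z(C, Y) = √(-7 + Y) (Z(C, Y) = √(Y + (-7 + 0)) = √(Y - 7) = √(-7 + Y))
o = 60 (o = (4 - 3*(-2))*6 = (4 + 6)*6 = 10*6 = 60)
-50*(Z(13, -1)*o - 76) = -50*(√(-7 - 1)*60 - 76) = -50*(√(-8)*60 - 76) = -50*((2*I*√2)*60 - 76) = -50*(120*I*√2 - 76) = -50*(-76 + 120*I*√2) = 3800 - 6000*I*√2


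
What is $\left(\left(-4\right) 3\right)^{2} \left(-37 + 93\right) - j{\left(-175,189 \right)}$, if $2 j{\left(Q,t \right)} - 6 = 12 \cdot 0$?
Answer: $8061$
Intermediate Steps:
$j{\left(Q,t \right)} = 3$ ($j{\left(Q,t \right)} = 3 + \frac{12 \cdot 0}{2} = 3 + \frac{1}{2} \cdot 0 = 3 + 0 = 3$)
$\left(\left(-4\right) 3\right)^{2} \left(-37 + 93\right) - j{\left(-175,189 \right)} = \left(\left(-4\right) 3\right)^{2} \left(-37 + 93\right) - 3 = \left(-12\right)^{2} \cdot 56 - 3 = 144 \cdot 56 - 3 = 8064 - 3 = 8061$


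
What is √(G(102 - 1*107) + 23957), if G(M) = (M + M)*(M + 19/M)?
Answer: √24045 ≈ 155.06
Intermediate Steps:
G(M) = 2*M*(M + 19/M) (G(M) = (2*M)*(M + 19/M) = 2*M*(M + 19/M))
√(G(102 - 1*107) + 23957) = √((38 + 2*(102 - 1*107)²) + 23957) = √((38 + 2*(102 - 107)²) + 23957) = √((38 + 2*(-5)²) + 23957) = √((38 + 2*25) + 23957) = √((38 + 50) + 23957) = √(88 + 23957) = √24045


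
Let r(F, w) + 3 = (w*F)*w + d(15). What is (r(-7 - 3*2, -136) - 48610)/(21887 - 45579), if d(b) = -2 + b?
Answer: 72262/5923 ≈ 12.200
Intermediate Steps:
r(F, w) = 10 + F*w**2 (r(F, w) = -3 + ((w*F)*w + (-2 + 15)) = -3 + ((F*w)*w + 13) = -3 + (F*w**2 + 13) = -3 + (13 + F*w**2) = 10 + F*w**2)
(r(-7 - 3*2, -136) - 48610)/(21887 - 45579) = ((10 + (-7 - 3*2)*(-136)**2) - 48610)/(21887 - 45579) = ((10 + (-7 - 6)*18496) - 48610)/(-23692) = ((10 - 13*18496) - 48610)*(-1/23692) = ((10 - 240448) - 48610)*(-1/23692) = (-240438 - 48610)*(-1/23692) = -289048*(-1/23692) = 72262/5923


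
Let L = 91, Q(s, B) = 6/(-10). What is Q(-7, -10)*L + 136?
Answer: 407/5 ≈ 81.400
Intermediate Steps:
Q(s, B) = -⅗ (Q(s, B) = 6*(-⅒) = -⅗)
Q(-7, -10)*L + 136 = -⅗*91 + 136 = -273/5 + 136 = 407/5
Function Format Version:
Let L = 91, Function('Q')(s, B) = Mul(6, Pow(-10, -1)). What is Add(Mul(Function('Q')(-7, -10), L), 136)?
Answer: Rational(407, 5) ≈ 81.400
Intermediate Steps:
Function('Q')(s, B) = Rational(-3, 5) (Function('Q')(s, B) = Mul(6, Rational(-1, 10)) = Rational(-3, 5))
Add(Mul(Function('Q')(-7, -10), L), 136) = Add(Mul(Rational(-3, 5), 91), 136) = Add(Rational(-273, 5), 136) = Rational(407, 5)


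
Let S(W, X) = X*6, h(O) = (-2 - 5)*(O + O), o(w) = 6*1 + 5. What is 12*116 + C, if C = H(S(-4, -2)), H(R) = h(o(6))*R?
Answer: 3240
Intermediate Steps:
o(w) = 11 (o(w) = 6 + 5 = 11)
h(O) = -14*O
S(W, X) = 6*X
H(R) = -154*R (H(R) = (-14*11)*R = -154*R)
C = 1848 (C = -924*(-2) = -154*(-12) = 1848)
12*116 + C = 12*116 + 1848 = 1392 + 1848 = 3240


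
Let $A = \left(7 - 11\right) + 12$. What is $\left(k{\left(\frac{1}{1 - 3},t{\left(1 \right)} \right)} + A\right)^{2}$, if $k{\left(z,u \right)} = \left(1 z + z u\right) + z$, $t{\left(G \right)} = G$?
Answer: $\frac{169}{4} \approx 42.25$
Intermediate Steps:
$k{\left(z,u \right)} = 2 z + u z$ ($k{\left(z,u \right)} = \left(z + u z\right) + z = 2 z + u z$)
$A = 8$ ($A = -4 + 12 = 8$)
$\left(k{\left(\frac{1}{1 - 3},t{\left(1 \right)} \right)} + A\right)^{2} = \left(\frac{2 + 1}{1 - 3} + 8\right)^{2} = \left(\frac{1}{-2} \cdot 3 + 8\right)^{2} = \left(\left(- \frac{1}{2}\right) 3 + 8\right)^{2} = \left(- \frac{3}{2} + 8\right)^{2} = \left(\frac{13}{2}\right)^{2} = \frac{169}{4}$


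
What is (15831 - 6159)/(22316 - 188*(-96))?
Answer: 2418/10091 ≈ 0.23962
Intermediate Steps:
(15831 - 6159)/(22316 - 188*(-96)) = 9672/(22316 + 18048) = 9672/40364 = 9672*(1/40364) = 2418/10091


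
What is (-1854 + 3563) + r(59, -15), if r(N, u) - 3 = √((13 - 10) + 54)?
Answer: 1712 + √57 ≈ 1719.6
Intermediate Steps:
r(N, u) = 3 + √57 (r(N, u) = 3 + √((13 - 10) + 54) = 3 + √(3 + 54) = 3 + √57)
(-1854 + 3563) + r(59, -15) = (-1854 + 3563) + (3 + √57) = 1709 + (3 + √57) = 1712 + √57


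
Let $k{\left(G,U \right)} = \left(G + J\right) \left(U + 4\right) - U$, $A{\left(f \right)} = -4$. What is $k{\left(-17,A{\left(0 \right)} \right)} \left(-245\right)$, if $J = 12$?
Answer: $-980$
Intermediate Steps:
$k{\left(G,U \right)} = - U + \left(4 + U\right) \left(12 + G\right)$ ($k{\left(G,U \right)} = \left(G + 12\right) \left(U + 4\right) - U = \left(12 + G\right) \left(4 + U\right) - U = \left(4 + U\right) \left(12 + G\right) - U = - U + \left(4 + U\right) \left(12 + G\right)$)
$k{\left(-17,A{\left(0 \right)} \right)} \left(-245\right) = \left(48 + 4 \left(-17\right) + 11 \left(-4\right) - -68\right) \left(-245\right) = \left(48 - 68 - 44 + 68\right) \left(-245\right) = 4 \left(-245\right) = -980$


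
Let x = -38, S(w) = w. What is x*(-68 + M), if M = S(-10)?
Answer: 2964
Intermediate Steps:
M = -10
x*(-68 + M) = -38*(-68 - 10) = -38*(-78) = 2964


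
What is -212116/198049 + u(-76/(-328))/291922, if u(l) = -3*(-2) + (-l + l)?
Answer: -30960069329/28907430089 ≈ -1.0710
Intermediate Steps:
u(l) = 6 (u(l) = 6 + 0 = 6)
-212116/198049 + u(-76/(-328))/291922 = -212116/198049 + 6/291922 = -212116*1/198049 + 6*(1/291922) = -212116/198049 + 3/145961 = -30960069329/28907430089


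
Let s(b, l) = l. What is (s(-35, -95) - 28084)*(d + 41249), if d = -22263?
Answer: -535006494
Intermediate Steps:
(s(-35, -95) - 28084)*(d + 41249) = (-95 - 28084)*(-22263 + 41249) = -28179*18986 = -535006494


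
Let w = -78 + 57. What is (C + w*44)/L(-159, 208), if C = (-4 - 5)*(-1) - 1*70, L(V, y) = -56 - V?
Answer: -985/103 ≈ -9.5631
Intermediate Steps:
w = -21
C = -61 (C = -9*(-1) - 70 = 9 - 70 = -61)
(C + w*44)/L(-159, 208) = (-61 - 21*44)/(-56 - 1*(-159)) = (-61 - 924)/(-56 + 159) = -985/103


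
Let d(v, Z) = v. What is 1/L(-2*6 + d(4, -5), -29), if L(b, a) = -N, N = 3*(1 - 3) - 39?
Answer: 1/45 ≈ 0.022222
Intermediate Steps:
N = -45 (N = 3*(-2) - 39 = -6 - 39 = -45)
L(b, a) = 45 (L(b, a) = -1*(-45) = 45)
1/L(-2*6 + d(4, -5), -29) = 1/45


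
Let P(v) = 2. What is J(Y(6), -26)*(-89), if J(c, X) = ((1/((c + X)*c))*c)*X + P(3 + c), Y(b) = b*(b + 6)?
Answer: -2937/23 ≈ -127.70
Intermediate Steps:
Y(b) = b*(6 + b)
J(c, X) = 2 + X/(X + c) (J(c, X) = ((1/((c + X)*c))*c)*X + 2 = ((1/((X + c)*c))*c)*X + 2 = ((1/(c*(X + c)))*c)*X + 2 = X/(X + c) + 2 = 2 + X/(X + c))
J(Y(6), -26)*(-89) = ((2*(6*(6 + 6)) + 3*(-26))/(-26 + 6*(6 + 6)))*(-89) = ((2*(6*12) - 78)/(-26 + 6*12))*(-89) = ((2*72 - 78)/(-26 + 72))*(-89) = ((144 - 78)/46)*(-89) = ((1/46)*66)*(-89) = (33/23)*(-89) = -2937/23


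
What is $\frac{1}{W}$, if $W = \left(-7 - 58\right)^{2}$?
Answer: $\frac{1}{4225} \approx 0.00023669$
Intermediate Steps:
$W = 4225$ ($W = \left(-65\right)^{2} = 4225$)
$\frac{1}{W} = \frac{1}{4225}$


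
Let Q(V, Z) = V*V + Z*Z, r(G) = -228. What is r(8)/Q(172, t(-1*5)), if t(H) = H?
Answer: -228/29609 ≈ -0.0077004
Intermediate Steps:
Q(V, Z) = V**2 + Z**2
r(8)/Q(172, t(-1*5)) = -228/(172**2 + (-1*5)**2) = -228/(29584 + (-5)**2) = -228/(29584 + 25) = -228/29609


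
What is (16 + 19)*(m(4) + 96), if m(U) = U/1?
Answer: 3500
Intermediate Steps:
m(U) = U (m(U) = U*1 = U)
(16 + 19)*(m(4) + 96) = (16 + 19)*(4 + 96) = 35*100 = 3500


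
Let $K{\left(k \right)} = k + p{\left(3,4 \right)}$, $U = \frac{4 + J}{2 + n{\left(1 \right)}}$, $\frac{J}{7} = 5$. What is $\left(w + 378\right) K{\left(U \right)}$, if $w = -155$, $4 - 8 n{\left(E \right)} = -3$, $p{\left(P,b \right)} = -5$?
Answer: $\frac{43931}{23} \approx 1910.0$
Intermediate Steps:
$J = 35$ ($J = 7 \cdot 5 = 35$)
$n{\left(E \right)} = \frac{7}{8}$ ($n{\left(E \right)} = \frac{1}{2} - - \frac{3}{8} = \frac{1}{2} + \frac{3}{8} = \frac{7}{8}$)
$U = \frac{312}{23}$ ($U = \frac{4 + 35}{2 + \frac{7}{8}} = \frac{39}{\frac{23}{8}} = 39 \cdot \frac{8}{23} = \frac{312}{23} \approx 13.565$)
$K{\left(k \right)} = -5 + k$ ($K{\left(k \right)} = k - 5 = -5 + k$)
$\left(w + 378\right) K{\left(U \right)} = \left(-155 + 378\right) \left(-5 + \frac{312}{23}\right) = 223 \cdot \frac{197}{23} = \frac{43931}{23}$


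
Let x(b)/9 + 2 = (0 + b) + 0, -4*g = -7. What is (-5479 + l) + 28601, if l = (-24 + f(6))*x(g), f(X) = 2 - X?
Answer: 23185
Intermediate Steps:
g = 7/4 (g = -1/4*(-7) = 7/4 ≈ 1.7500)
x(b) = -18 + 9*b (x(b) = -18 + 9*((0 + b) + 0) = -18 + 9*(b + 0) = -18 + 9*b)
l = 63 (l = (-24 + (2 - 1*6))*(-18 + 9*(7/4)) = (-24 + (2 - 6))*(-18 + 63/4) = (-24 - 4)*(-9/4) = -28*(-9/4) = 63)
(-5479 + l) + 28601 = (-5479 + 63) + 28601 = -5416 + 28601 = 23185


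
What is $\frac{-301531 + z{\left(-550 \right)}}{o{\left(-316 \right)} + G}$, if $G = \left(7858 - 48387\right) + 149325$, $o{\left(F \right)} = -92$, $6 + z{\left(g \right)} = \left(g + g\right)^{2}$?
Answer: $\frac{908463}{108704} \approx 8.3572$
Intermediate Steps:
$z{\left(g \right)} = -6 + 4 g^{2}$ ($z{\left(g \right)} = -6 + \left(g + g\right)^{2} = -6 + \left(2 g\right)^{2} = -6 + 4 g^{2}$)
$G = 108796$ ($G = -40529 + 149325 = 108796$)
$\frac{-301531 + z{\left(-550 \right)}}{o{\left(-316 \right)} + G} = \frac{-301531 - \left(6 - 4 \left(-550\right)^{2}\right)}{-92 + 108796} = \frac{-301531 + \left(-6 + 4 \cdot 302500\right)}{108704} = \left(-301531 + \left(-6 + 1210000\right)\right) \frac{1}{108704} = \left(-301531 + 1209994\right) \frac{1}{108704} = 908463 \cdot \frac{1}{108704} = \frac{908463}{108704}$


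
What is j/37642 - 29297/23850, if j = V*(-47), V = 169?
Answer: -323059556/224440425 ≈ -1.4394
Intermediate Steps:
j = -7943 (j = 169*(-47) = -7943)
j/37642 - 29297/23850 = -7943/37642 - 29297/23850 = -323059556/224440425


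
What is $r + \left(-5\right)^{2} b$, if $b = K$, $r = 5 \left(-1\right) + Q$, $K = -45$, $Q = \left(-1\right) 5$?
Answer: $-1135$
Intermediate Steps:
$Q = -5$
$r = -10$ ($r = 5 \left(-1\right) - 5 = -5 - 5 = -10$)
$b = -45$
$r + \left(-5\right)^{2} b = -10 + \left(-5\right)^{2} \left(-45\right) = -10 + 25 \left(-45\right) = -10 - 1125 = -1135$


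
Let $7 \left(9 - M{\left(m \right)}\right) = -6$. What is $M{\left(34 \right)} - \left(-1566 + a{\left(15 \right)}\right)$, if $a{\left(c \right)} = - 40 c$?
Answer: $\frac{15231}{7} \approx 2175.9$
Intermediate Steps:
$M{\left(m \right)} = \frac{69}{7}$ ($M{\left(m \right)} = 9 - - \frac{6}{7} = 9 + \frac{6}{7} = \frac{69}{7}$)
$M{\left(34 \right)} - \left(-1566 + a{\left(15 \right)}\right) = \frac{69}{7} - \left(-1566 - 600\right) = \frac{69}{7} - -2166 = \frac{69}{7} + 2166 = \frac{15231}{7}$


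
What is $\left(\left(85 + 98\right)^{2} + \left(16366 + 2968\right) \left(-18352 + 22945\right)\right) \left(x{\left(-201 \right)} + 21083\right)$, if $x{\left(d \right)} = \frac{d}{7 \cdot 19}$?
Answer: $\frac{249077689806738}{133} \approx 1.8728 \cdot 10^{12}$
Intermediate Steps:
$x{\left(d \right)} = \frac{d}{133}$
$\left(\left(85 + 98\right)^{2} + \left(16366 + 2968\right) \left(-18352 + 22945\right)\right) \left(x{\left(-201 \right)} + 21083\right) = \left(\left(85 + 98\right)^{2} + \left(16366 + 2968\right) \left(-18352 + 22945\right)\right) \left(\frac{1}{133} \left(-201\right) + 21083\right) = \left(183^{2} + 19334 \cdot 4593\right) \left(- \frac{201}{133} + 21083\right) = \left(33489 + 88801062\right) \frac{2803838}{133} = 88834551 \cdot \frac{2803838}{133} = \frac{249077689806738}{133}$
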